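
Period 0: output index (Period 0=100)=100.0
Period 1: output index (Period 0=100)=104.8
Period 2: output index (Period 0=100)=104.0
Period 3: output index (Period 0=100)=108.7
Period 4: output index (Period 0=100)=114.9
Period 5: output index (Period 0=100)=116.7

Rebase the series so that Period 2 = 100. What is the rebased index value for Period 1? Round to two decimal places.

100.77

Rebased(Period 1) = 104.8 / 104.0 × 100 = 100.7692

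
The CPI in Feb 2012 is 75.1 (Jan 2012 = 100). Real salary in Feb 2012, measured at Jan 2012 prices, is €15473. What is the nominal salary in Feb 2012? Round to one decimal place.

11620.2

Nominal = Real × (Index/100) = 15473 × (75.1/100)
        = 15473 × 0.751 = 11620.2230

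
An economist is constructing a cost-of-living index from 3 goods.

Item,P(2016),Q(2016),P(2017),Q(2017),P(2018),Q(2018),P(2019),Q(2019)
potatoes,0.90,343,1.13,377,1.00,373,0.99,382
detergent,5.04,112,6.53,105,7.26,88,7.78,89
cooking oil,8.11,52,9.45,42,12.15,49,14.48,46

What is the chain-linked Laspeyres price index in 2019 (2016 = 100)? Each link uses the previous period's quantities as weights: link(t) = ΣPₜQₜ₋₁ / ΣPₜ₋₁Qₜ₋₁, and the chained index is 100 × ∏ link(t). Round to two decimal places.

149.20

Link 2016→2017:
ΣP(2017)Q(2016) = 1.13×343 + 6.53×112 + 9.45×52 = 387.59 + 731.36 + 491.4 = 1610.35
ΣP(2016)Q(2016) = 0.90×343 + 5.04×112 + 8.11×52 = 308.7 + 564.48 + 421.72 = 1294.9
link = 1610.35/1294.9 = 1.243610
Link 2017→2018:
ΣP(2018)Q(2017) = 1.00×377 + 7.26×105 + 12.15×42 = 377 + 762.3 + 510.3 = 1649.6
ΣP(2017)Q(2017) = 1.13×377 + 6.53×105 + 9.45×42 = 426.01 + 685.65 + 396.9 = 1508.56
link = 1649.6/1508.56 = 1.093493
Link 2018→2019:
ΣP(2019)Q(2018) = 0.99×373 + 7.78×88 + 14.48×49 = 369.27 + 684.64 + 709.52 = 1763.43
ΣP(2018)Q(2018) = 1.00×373 + 7.26×88 + 12.15×49 = 373 + 638.88 + 595.35 = 1607.23
link = 1763.43/1607.23 = 1.097186
Chained index = 100 × 1.243610 × 1.093493 × 1.097186 = 149.2039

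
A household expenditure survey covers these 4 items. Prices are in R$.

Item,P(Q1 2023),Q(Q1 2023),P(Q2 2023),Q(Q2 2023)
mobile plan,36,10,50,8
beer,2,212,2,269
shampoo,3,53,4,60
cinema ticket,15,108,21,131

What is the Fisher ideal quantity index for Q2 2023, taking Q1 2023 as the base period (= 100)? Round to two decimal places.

Laspeyres component (base-period weights):
ΣP(Q1 2023)Q(Q2 2023) = 36×8 + 2×269 + 3×60 + 15×131 = 288 + 538 + 180 + 1965 = 2971
ΣP(Q1 2023)Q(Q1 2023) = 36×10 + 2×212 + 3×53 + 15×108 = 360 + 424 + 159 + 1620 = 2563
L = 2971 / 2563 × 100 = 115.9188
Paasche component (current-period weights):
ΣP(Q2 2023)Q(Q2 2023) = 50×8 + 2×269 + 4×60 + 21×131 = 400 + 538 + 240 + 2751 = 3929
ΣP(Q2 2023)Q(Q1 2023) = 50×10 + 2×212 + 4×53 + 21×108 = 500 + 424 + 212 + 2268 = 3404
P = 3929 / 3404 × 100 = 115.4230
Fisher = √(L × P) = √(115.9188 × 115.4230) = 115.6707

115.67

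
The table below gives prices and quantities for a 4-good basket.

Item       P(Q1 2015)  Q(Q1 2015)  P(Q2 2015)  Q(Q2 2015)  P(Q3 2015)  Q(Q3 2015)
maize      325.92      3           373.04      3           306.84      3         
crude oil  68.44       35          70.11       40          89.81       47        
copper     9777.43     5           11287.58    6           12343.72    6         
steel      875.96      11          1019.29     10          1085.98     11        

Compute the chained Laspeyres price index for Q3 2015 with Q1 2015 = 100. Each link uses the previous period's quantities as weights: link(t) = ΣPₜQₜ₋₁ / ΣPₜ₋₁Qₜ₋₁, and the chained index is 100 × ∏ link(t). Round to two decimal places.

125.75

Link Q1 2015→Q2 2015:
ΣP(Q2 2015)Q(Q1 2015) = 373.04×3 + 70.11×35 + 11287.58×5 + 1019.29×11 = 1119.12 + 2453.85 + 56437.9 + 11212.19 = 71223.06
ΣP(Q1 2015)Q(Q1 2015) = 325.92×3 + 68.44×35 + 9777.43×5 + 875.96×11 = 977.76 + 2395.4 + 48887.15 + 9635.56 = 61895.87
link = 71223.06/61895.87 = 1.150692
Link Q2 2015→Q3 2015:
ΣP(Q3 2015)Q(Q2 2015) = 306.84×3 + 89.81×40 + 12343.72×6 + 1085.98×10 = 920.52 + 3592.4 + 74062.32 + 10859.8 = 89435.04
ΣP(Q2 2015)Q(Q2 2015) = 373.04×3 + 70.11×40 + 11287.58×6 + 1019.29×10 = 1119.12 + 2804.4 + 67725.48 + 10192.9 = 81841.9
link = 89435.04/81841.9 = 1.092778
Chained index = 100 × 1.150692 × 1.092778 = 125.7451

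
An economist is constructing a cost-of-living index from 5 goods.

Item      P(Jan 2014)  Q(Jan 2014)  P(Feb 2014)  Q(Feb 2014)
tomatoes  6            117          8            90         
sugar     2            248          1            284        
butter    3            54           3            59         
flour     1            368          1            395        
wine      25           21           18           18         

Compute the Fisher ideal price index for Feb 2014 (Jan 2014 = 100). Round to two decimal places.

Laspeyres component (base-period weights):
ΣP(Feb 2014)Q(Jan 2014) = 8×117 + 1×248 + 3×54 + 1×368 + 18×21 = 936 + 248 + 162 + 368 + 378 = 2092
ΣP(Jan 2014)Q(Jan 2014) = 6×117 + 2×248 + 3×54 + 1×368 + 25×21 = 702 + 496 + 162 + 368 + 525 = 2253
L = 2092 / 2253 × 100 = 92.8540
Paasche component (current-period weights):
ΣP(Feb 2014)Q(Feb 2014) = 8×90 + 1×284 + 3×59 + 1×395 + 18×18 = 720 + 284 + 177 + 395 + 324 = 1900
ΣP(Jan 2014)Q(Feb 2014) = 6×90 + 2×284 + 3×59 + 1×395 + 25×18 = 540 + 568 + 177 + 395 + 450 = 2130
P = 1900 / 2130 × 100 = 89.2019
Fisher = √(L × P) = √(92.8540 × 89.2019) = 91.0096

91.01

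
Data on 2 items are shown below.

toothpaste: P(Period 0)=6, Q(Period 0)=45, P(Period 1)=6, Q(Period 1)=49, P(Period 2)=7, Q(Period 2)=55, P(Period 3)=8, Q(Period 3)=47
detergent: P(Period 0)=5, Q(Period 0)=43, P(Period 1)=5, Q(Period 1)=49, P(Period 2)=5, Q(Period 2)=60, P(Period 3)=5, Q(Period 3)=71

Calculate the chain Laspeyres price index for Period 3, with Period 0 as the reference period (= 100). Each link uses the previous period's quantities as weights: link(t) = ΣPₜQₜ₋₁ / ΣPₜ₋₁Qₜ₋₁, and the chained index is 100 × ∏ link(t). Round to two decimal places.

Link Period 0→Period 1:
ΣP(Period 1)Q(Period 0) = 6×45 + 5×43 = 270 + 215 = 485
ΣP(Period 0)Q(Period 0) = 6×45 + 5×43 = 270 + 215 = 485
link = 485/485 = 1.000000
Link Period 1→Period 2:
ΣP(Period 2)Q(Period 1) = 7×49 + 5×49 = 343 + 245 = 588
ΣP(Period 1)Q(Period 1) = 6×49 + 5×49 = 294 + 245 = 539
link = 588/539 = 1.090909
Link Period 2→Period 3:
ΣP(Period 3)Q(Period 2) = 8×55 + 5×60 = 440 + 300 = 740
ΣP(Period 2)Q(Period 2) = 7×55 + 5×60 = 385 + 300 = 685
link = 740/685 = 1.080292
Chained index = 100 × 1.000000 × 1.090909 × 1.080292 = 117.8500

117.85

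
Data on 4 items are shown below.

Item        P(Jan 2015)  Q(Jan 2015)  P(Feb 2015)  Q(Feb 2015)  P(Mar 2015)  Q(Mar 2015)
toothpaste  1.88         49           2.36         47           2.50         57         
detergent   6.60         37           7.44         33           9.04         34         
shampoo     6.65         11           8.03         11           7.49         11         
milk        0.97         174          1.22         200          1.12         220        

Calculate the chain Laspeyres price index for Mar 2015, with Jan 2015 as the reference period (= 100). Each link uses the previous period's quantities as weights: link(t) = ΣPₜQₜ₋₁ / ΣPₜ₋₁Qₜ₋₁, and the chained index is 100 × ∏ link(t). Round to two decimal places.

125.40

Link Jan 2015→Feb 2015:
ΣP(Feb 2015)Q(Jan 2015) = 2.36×49 + 7.44×37 + 8.03×11 + 1.22×174 = 115.64 + 275.28 + 88.33 + 212.28 = 691.53
ΣP(Jan 2015)Q(Jan 2015) = 1.88×49 + 6.60×37 + 6.65×11 + 0.97×174 = 92.12 + 244.2 + 73.15 + 168.78 = 578.25
link = 691.53/578.25 = 1.195901
Link Feb 2015→Mar 2015:
ΣP(Mar 2015)Q(Feb 2015) = 2.50×47 + 9.04×33 + 7.49×11 + 1.12×200 = 117.5 + 298.32 + 82.39 + 224 = 722.21
ΣP(Feb 2015)Q(Feb 2015) = 2.36×47 + 7.44×33 + 8.03×11 + 1.22×200 = 110.92 + 245.52 + 88.33 + 244 = 688.77
link = 722.21/688.77 = 1.048550
Chained index = 100 × 1.195901 × 1.048550 = 125.3963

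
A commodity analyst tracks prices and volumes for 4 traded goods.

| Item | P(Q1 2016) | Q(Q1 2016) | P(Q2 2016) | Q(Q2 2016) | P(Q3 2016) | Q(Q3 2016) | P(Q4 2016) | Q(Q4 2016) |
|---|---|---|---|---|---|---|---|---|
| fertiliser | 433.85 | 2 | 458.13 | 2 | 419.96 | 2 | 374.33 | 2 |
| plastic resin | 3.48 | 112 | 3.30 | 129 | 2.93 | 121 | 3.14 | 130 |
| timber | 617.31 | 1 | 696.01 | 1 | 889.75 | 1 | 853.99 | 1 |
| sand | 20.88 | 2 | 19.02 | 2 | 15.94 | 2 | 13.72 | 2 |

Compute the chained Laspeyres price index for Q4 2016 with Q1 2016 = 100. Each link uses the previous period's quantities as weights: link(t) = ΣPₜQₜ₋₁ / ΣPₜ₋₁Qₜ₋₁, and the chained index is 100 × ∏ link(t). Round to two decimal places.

103.17

Link Q1 2016→Q2 2016:
ΣP(Q2 2016)Q(Q1 2016) = 458.13×2 + 3.30×112 + 696.01×1 + 19.02×2 = 916.26 + 369.6 + 696.01 + 38.04 = 2019.91
ΣP(Q1 2016)Q(Q1 2016) = 433.85×2 + 3.48×112 + 617.31×1 + 20.88×2 = 867.7 + 389.76 + 617.31 + 41.76 = 1916.53
link = 2019.91/1916.53 = 1.053941
Link Q2 2016→Q3 2016:
ΣP(Q3 2016)Q(Q2 2016) = 419.96×2 + 2.93×129 + 889.75×1 + 15.94×2 = 839.92 + 377.97 + 889.75 + 31.88 = 2139.52
ΣP(Q2 2016)Q(Q2 2016) = 458.13×2 + 3.30×129 + 696.01×1 + 19.02×2 = 916.26 + 425.7 + 696.01 + 38.04 = 2076.01
link = 2139.52/2076.01 = 1.030592
Link Q3 2016→Q4 2016:
ΣP(Q4 2016)Q(Q3 2016) = 374.33×2 + 3.14×121 + 853.99×1 + 13.72×2 = 748.66 + 379.94 + 853.99 + 27.44 = 2010.03
ΣP(Q3 2016)Q(Q3 2016) = 419.96×2 + 2.93×121 + 889.75×1 + 15.94×2 = 839.92 + 354.53 + 889.75 + 31.88 = 2116.08
link = 2010.03/2116.08 = 0.949884
Chained index = 100 × 1.053941 × 1.030592 × 0.949884 = 103.1748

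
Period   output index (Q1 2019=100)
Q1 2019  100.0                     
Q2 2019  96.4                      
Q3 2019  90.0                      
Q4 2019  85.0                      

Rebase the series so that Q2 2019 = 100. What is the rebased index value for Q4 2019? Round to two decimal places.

Rebased(Q4 2019) = 85.0 / 96.4 × 100 = 88.1743

88.17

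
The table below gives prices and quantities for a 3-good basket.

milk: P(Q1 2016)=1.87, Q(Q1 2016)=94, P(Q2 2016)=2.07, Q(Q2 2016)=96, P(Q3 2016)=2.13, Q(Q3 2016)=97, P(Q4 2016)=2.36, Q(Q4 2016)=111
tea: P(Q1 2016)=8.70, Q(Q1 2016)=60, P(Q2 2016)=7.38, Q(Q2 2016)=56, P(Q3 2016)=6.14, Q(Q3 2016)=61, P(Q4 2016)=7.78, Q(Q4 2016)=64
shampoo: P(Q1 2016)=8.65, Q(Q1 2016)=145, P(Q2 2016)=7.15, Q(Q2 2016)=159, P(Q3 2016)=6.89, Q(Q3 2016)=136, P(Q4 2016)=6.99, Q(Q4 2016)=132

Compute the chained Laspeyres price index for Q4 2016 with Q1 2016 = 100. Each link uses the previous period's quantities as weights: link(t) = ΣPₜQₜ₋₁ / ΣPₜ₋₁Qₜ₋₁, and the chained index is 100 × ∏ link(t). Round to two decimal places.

87.83

Link Q1 2016→Q2 2016:
ΣP(Q2 2016)Q(Q1 2016) = 2.07×94 + 7.38×60 + 7.15×145 = 194.58 + 442.8 + 1036.75 = 1674.13
ΣP(Q1 2016)Q(Q1 2016) = 1.87×94 + 8.70×60 + 8.65×145 = 175.78 + 522 + 1254.25 = 1952.03
link = 1674.13/1952.03 = 0.857635
Link Q2 2016→Q3 2016:
ΣP(Q3 2016)Q(Q2 2016) = 2.13×96 + 6.14×56 + 6.89×159 = 204.48 + 343.84 + 1095.51 = 1643.83
ΣP(Q2 2016)Q(Q2 2016) = 2.07×96 + 7.38×56 + 7.15×159 = 198.72 + 413.28 + 1136.85 = 1748.85
link = 1643.83/1748.85 = 0.939949
Link Q3 2016→Q4 2016:
ΣP(Q4 2016)Q(Q3 2016) = 2.36×97 + 7.78×61 + 6.99×136 = 228.92 + 474.58 + 950.64 = 1654.14
ΣP(Q3 2016)Q(Q3 2016) = 2.13×97 + 6.14×61 + 6.89×136 = 206.61 + 374.54 + 937.04 = 1518.19
link = 1654.14/1518.19 = 1.089547
Chained index = 100 × 0.857635 × 0.939949 × 1.089547 = 87.8321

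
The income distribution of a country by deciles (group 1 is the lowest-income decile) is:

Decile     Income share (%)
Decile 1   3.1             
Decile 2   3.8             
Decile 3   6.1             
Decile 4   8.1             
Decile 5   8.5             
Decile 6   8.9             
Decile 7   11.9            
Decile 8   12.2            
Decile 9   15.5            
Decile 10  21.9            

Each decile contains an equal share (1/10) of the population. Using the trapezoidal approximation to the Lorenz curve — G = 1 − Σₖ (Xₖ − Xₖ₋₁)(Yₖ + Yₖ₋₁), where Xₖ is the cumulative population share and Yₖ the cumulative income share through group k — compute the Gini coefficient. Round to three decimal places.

0.293

Cumulative income shares Yₖ: 0.0310, 0.0690, 0.1300, 0.2110, 0.2960, 0.3850, 0.5040, 0.6260, 0.7810, 1.0000
Σ (Xₖ−Xₖ₋₁)(Yₖ+Yₖ₋₁) = (1/10)(0.0310+0.0000) + (1/10)(0.0690+0.0310) + (1/10)(0.1300+0.0690) + (1/10)(0.2110+0.1300) + (1/10)(0.2960+0.2110) + (1/10)(0.3850+0.2960) + (1/10)(0.5040+0.3850) + (1/10)(0.6260+0.5040) + (1/10)(0.7810+0.6260) + (1/10)(1.0000+0.7810)
  = 0.0031 + 0.0100 + 0.0199 + 0.0341 + 0.0507 + 0.0681 + 0.0889 + 0.1130 + 0.1407 + 0.1781 = 0.7066
G = 1 − 0.7066 = 0.2934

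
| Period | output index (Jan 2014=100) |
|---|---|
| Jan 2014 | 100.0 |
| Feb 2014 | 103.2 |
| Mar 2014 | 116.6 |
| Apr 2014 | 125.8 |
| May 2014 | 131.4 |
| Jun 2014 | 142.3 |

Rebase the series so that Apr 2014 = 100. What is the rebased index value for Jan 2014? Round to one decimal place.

79.5

Rebased(Jan 2014) = 100.0 / 125.8 × 100 = 79.4913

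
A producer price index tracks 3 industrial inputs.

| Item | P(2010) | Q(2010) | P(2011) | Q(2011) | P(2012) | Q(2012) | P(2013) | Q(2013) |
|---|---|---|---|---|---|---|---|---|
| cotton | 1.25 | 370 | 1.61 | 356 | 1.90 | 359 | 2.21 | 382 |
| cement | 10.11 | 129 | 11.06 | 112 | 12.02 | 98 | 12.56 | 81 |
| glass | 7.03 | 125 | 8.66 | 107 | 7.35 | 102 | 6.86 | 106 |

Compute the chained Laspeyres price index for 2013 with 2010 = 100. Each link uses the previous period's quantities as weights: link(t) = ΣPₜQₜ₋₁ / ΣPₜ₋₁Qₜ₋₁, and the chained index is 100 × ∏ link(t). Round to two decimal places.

125.66

Link 2010→2011:
ΣP(2011)Q(2010) = 1.61×370 + 11.06×129 + 8.66×125 = 595.7 + 1426.74 + 1082.5 = 3104.94
ΣP(2010)Q(2010) = 1.25×370 + 10.11×129 + 7.03×125 = 462.5 + 1304.19 + 878.75 = 2645.44
link = 3104.94/2645.44 = 1.173695
Link 2011→2012:
ΣP(2012)Q(2011) = 1.90×356 + 12.02×112 + 7.35×107 = 676.4 + 1346.24 + 786.45 = 2809.09
ΣP(2011)Q(2011) = 1.61×356 + 11.06×112 + 8.66×107 = 573.16 + 1238.72 + 926.62 = 2738.5
link = 2809.09/2738.5 = 1.025777
Link 2012→2013:
ΣP(2013)Q(2012) = 2.21×359 + 12.56×98 + 6.86×102 = 793.39 + 1230.88 + 699.72 = 2723.99
ΣP(2012)Q(2012) = 1.90×359 + 12.02×98 + 7.35×102 = 682.1 + 1177.96 + 749.7 = 2609.76
link = 2723.99/2609.76 = 1.043770
Chained index = 100 × 1.173695 × 1.025777 × 1.043770 = 125.6647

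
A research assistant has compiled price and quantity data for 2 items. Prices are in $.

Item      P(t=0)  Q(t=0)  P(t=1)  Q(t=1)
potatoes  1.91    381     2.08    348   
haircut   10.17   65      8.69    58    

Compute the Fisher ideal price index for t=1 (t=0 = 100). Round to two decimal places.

Laspeyres component (base-period weights):
ΣP(t=1)Q(t=0) = 2.08×381 + 8.69×65 = 792.48 + 564.85 = 1357.33
ΣP(t=0)Q(t=0) = 1.91×381 + 10.17×65 = 727.71 + 661.05 = 1388.76
L = 1357.33 / 1388.76 × 100 = 97.7368
Paasche component (current-period weights):
ΣP(t=1)Q(t=1) = 2.08×348 + 8.69×58 = 723.84 + 504.02 = 1227.86
ΣP(t=0)Q(t=1) = 1.91×348 + 10.17×58 = 664.68 + 589.86 = 1254.54
P = 1227.86 / 1254.54 × 100 = 97.8733
Fisher = √(L × P) = √(97.7368 × 97.8733) = 97.8051

97.81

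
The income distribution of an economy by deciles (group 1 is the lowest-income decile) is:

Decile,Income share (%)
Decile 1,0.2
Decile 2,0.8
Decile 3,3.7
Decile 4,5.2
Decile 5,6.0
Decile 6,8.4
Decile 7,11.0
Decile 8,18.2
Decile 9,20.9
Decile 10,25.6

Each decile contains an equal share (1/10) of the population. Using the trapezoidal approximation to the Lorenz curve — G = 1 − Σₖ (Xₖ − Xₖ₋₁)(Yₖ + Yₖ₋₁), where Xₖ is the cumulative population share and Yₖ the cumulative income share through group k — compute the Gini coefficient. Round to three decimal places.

Cumulative income shares Yₖ: 0.0020, 0.0100, 0.0470, 0.0990, 0.1590, 0.2430, 0.3530, 0.5350, 0.7440, 1.0000
Σ (Xₖ−Xₖ₋₁)(Yₖ+Yₖ₋₁) = (1/10)(0.0020+0.0000) + (1/10)(0.0100+0.0020) + (1/10)(0.0470+0.0100) + (1/10)(0.0990+0.0470) + (1/10)(0.1590+0.0990) + (1/10)(0.2430+0.1590) + (1/10)(0.3530+0.2430) + (1/10)(0.5350+0.3530) + (1/10)(0.7440+0.5350) + (1/10)(1.0000+0.7440)
  = 0.0002 + 0.0012 + 0.0057 + 0.0146 + 0.0258 + 0.0402 + 0.0596 + 0.0888 + 0.1279 + 0.1744 = 0.5384
G = 1 − 0.5384 = 0.4616

0.462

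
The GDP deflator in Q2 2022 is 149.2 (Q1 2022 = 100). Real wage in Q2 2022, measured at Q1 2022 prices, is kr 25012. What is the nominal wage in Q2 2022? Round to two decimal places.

37317.90

Nominal = Real × (Index/100) = 25012 × (149.2/100)
        = 25012 × 1.492 = 37317.9040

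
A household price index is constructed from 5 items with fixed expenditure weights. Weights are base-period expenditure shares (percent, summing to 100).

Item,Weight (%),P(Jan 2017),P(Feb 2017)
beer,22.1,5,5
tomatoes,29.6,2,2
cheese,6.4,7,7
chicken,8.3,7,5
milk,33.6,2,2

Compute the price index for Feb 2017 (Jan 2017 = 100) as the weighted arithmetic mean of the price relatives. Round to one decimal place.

beer: 22.1 × (5/5) = 22.1 × 1.000000 = 22.1000
tomatoes: 29.6 × (2/2) = 29.6 × 1.000000 = 29.6000
cheese: 6.4 × (7/7) = 6.4 × 1.000000 = 6.4000
chicken: 8.3 × (5/7) = 8.3 × 0.714286 = 5.9286
milk: 33.6 × (2/2) = 33.6 × 1.000000 = 33.6000
Index = Σ wᵢ·(p₁ᵢ/p₀ᵢ) = 22.1000 + 29.6000 + 6.4000 + 5.9286 + 33.6000 = 97.6286

97.6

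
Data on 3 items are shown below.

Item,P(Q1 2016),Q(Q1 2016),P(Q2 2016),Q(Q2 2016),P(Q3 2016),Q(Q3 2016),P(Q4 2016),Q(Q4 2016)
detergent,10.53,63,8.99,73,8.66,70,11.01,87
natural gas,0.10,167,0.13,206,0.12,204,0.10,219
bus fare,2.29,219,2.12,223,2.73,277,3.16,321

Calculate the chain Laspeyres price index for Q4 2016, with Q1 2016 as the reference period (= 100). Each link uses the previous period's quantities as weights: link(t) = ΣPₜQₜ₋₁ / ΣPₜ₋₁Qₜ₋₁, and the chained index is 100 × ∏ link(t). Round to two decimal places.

117.19

Link Q1 2016→Q2 2016:
ΣP(Q2 2016)Q(Q1 2016) = 8.99×63 + 0.13×167 + 2.12×219 = 566.37 + 21.71 + 464.28 = 1052.36
ΣP(Q1 2016)Q(Q1 2016) = 10.53×63 + 0.10×167 + 2.29×219 = 663.39 + 16.7 + 501.51 = 1181.6
link = 1052.36/1181.6 = 0.890623
Link Q2 2016→Q3 2016:
ΣP(Q3 2016)Q(Q2 2016) = 8.66×73 + 0.12×206 + 2.73×223 = 632.18 + 24.72 + 608.79 = 1265.69
ΣP(Q2 2016)Q(Q2 2016) = 8.99×73 + 0.13×206 + 2.12×223 = 656.27 + 26.78 + 472.76 = 1155.81
link = 1265.69/1155.81 = 1.095068
Link Q3 2016→Q4 2016:
ΣP(Q4 2016)Q(Q3 2016) = 11.01×70 + 0.10×204 + 3.16×277 = 770.7 + 20.4 + 875.32 = 1666.42
ΣP(Q3 2016)Q(Q3 2016) = 8.66×70 + 0.12×204 + 2.73×277 = 606.2 + 24.48 + 756.21 = 1386.89
link = 1666.42/1386.89 = 1.201552
Chained index = 100 × 0.890623 × 1.095068 × 1.201552 = 117.1864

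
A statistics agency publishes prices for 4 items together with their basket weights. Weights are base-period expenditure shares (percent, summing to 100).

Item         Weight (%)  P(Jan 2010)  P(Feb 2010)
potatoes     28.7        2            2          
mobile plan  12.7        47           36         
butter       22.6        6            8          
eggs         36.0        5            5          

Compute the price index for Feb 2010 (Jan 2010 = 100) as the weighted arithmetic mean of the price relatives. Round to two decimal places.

104.56

potatoes: 28.7 × (2/2) = 28.7 × 1.000000 = 28.7000
mobile plan: 12.7 × (36/47) = 12.7 × 0.765957 = 9.7277
butter: 22.6 × (8/6) = 22.6 × 1.333333 = 30.1333
eggs: 36.0 × (5/5) = 36.0 × 1.000000 = 36.0000
Index = Σ wᵢ·(p₁ᵢ/p₀ᵢ) = 28.7000 + 9.7277 + 30.1333 + 36.0000 = 104.5610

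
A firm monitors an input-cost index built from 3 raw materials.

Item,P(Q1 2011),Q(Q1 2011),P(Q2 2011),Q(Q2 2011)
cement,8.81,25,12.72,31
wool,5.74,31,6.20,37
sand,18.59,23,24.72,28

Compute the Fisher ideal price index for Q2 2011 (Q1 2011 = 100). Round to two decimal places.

130.72

Laspeyres component (base-period weights):
ΣP(Q2 2011)Q(Q1 2011) = 12.72×25 + 6.20×31 + 24.72×23 = 318 + 192.2 + 568.56 = 1078.76
ΣP(Q1 2011)Q(Q1 2011) = 8.81×25 + 5.74×31 + 18.59×23 = 220.25 + 177.94 + 427.57 = 825.76
L = 1078.76 / 825.76 × 100 = 130.6384
Paasche component (current-period weights):
ΣP(Q2 2011)Q(Q2 2011) = 12.72×31 + 6.20×37 + 24.72×28 = 394.32 + 229.4 + 692.16 = 1315.88
ΣP(Q1 2011)Q(Q2 2011) = 8.81×31 + 5.74×37 + 18.59×28 = 273.11 + 212.38 + 520.52 = 1006.01
P = 1315.88 / 1006.01 × 100 = 130.8019
Fisher = √(L × P) = √(130.6384 × 130.8019) = 130.7201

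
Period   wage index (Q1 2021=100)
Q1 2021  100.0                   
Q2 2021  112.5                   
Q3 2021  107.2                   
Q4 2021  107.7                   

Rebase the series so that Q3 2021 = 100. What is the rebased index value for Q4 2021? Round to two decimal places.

100.47

Rebased(Q4 2021) = 107.7 / 107.2 × 100 = 100.4664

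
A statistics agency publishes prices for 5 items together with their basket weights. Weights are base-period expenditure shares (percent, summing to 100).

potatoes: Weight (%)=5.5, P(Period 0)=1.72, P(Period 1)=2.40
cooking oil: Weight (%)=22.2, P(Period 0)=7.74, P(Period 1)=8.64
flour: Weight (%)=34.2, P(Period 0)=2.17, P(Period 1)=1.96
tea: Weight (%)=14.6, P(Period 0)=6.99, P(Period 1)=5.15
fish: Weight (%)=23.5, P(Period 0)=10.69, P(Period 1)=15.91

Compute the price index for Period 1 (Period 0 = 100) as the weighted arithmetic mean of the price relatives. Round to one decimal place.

109.1

potatoes: 5.5 × (2.40/1.72) = 5.5 × 1.395349 = 7.6744
cooking oil: 22.2 × (8.64/7.74) = 22.2 × 1.116279 = 24.7814
flour: 34.2 × (1.96/2.17) = 34.2 × 0.903226 = 30.8903
tea: 14.6 × (5.15/6.99) = 14.6 × 0.736767 = 10.7568
fish: 23.5 × (15.91/10.69) = 23.5 × 1.488307 = 34.9752
Index = Σ wᵢ·(p₁ᵢ/p₀ᵢ) = 7.6744 + 24.7814 + 30.8903 + 10.7568 + 34.9752 = 109.0781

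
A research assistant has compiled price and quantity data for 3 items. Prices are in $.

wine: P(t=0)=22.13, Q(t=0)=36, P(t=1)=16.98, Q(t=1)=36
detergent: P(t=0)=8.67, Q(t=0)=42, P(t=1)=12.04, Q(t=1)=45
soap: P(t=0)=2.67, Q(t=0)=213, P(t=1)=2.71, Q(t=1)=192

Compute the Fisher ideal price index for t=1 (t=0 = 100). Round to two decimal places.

98.21

Laspeyres component (base-period weights):
ΣP(t=1)Q(t=0) = 16.98×36 + 12.04×42 + 2.71×213 = 611.28 + 505.68 + 577.23 = 1694.19
ΣP(t=0)Q(t=0) = 22.13×36 + 8.67×42 + 2.67×213 = 796.68 + 364.14 + 568.71 = 1729.53
L = 1694.19 / 1729.53 × 100 = 97.9567
Paasche component (current-period weights):
ΣP(t=1)Q(t=1) = 16.98×36 + 12.04×45 + 2.71×192 = 611.28 + 541.8 + 520.32 = 1673.4
ΣP(t=0)Q(t=1) = 22.13×36 + 8.67×45 + 2.67×192 = 796.68 + 390.15 + 512.64 = 1699.47
P = 1673.4 / 1699.47 × 100 = 98.4660
Fisher = √(L × P) = √(97.9567 × 98.4660) = 98.2110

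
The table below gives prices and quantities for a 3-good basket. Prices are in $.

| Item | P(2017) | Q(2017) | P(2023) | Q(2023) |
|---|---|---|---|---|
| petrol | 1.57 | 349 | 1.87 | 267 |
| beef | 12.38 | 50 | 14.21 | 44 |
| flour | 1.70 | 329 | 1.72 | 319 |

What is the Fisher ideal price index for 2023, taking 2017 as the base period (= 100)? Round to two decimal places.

111.42

Laspeyres component (base-period weights):
ΣP(2023)Q(2017) = 1.87×349 + 14.21×50 + 1.72×329 = 652.63 + 710.5 + 565.88 = 1929.01
ΣP(2017)Q(2017) = 1.57×349 + 12.38×50 + 1.70×329 = 547.93 + 619 + 559.3 = 1726.23
L = 1929.01 / 1726.23 × 100 = 111.7470
Paasche component (current-period weights):
ΣP(2023)Q(2023) = 1.87×267 + 14.21×44 + 1.72×319 = 499.29 + 625.24 + 548.68 = 1673.21
ΣP(2017)Q(2023) = 1.57×267 + 12.38×44 + 1.70×319 = 419.19 + 544.72 + 542.3 = 1506.21
P = 1673.21 / 1506.21 × 100 = 111.0874
Fisher = √(L × P) = √(111.7470 × 111.0874) = 111.4167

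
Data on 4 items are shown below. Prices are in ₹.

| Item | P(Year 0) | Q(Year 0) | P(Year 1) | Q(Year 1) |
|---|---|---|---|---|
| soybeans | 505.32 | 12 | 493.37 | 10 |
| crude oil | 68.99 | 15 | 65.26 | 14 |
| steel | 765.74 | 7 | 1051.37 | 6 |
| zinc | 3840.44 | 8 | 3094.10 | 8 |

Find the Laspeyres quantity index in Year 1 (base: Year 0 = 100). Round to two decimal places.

95.73

Laspeyres quantity index uses base-period prices as weights.
ΣP(Year 0)·Q(Year 1) = 505.32×10 + 68.99×14 + 765.74×6 + 3840.44×8 = 5053.2 + 965.86 + 4594.44 + 30723.52 = 41337.02
ΣP(Year 0)·Q(Year 0) = 505.32×12 + 68.99×15 + 765.74×7 + 3840.44×8 = 6063.84 + 1034.85 + 5360.18 + 30723.52 = 43182.39
Index = 41337.02 / 43182.39 × 100 = 95.7266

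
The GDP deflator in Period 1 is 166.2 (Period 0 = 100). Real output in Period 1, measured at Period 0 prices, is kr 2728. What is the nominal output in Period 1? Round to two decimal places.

4533.94

Nominal = Real × (Index/100) = 2728 × (166.2/100)
        = 2728 × 1.662 = 4533.9360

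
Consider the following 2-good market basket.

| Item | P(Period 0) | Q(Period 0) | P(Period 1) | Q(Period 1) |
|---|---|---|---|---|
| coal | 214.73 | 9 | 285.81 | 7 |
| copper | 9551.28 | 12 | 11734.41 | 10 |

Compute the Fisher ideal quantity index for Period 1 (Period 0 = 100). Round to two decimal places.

83.24

Laspeyres component (base-period weights):
ΣP(Period 0)Q(Period 1) = 214.73×7 + 9551.28×10 = 1503.11 + 95512.8 = 97015.91
ΣP(Period 0)Q(Period 0) = 214.73×9 + 9551.28×12 = 1932.57 + 114615.36 = 116547.93
L = 97015.91 / 116547.93 × 100 = 83.2412
Paasche component (current-period weights):
ΣP(Period 1)Q(Period 1) = 285.81×7 + 11734.41×10 = 2000.67 + 117344.1 = 119344.77
ΣP(Period 1)Q(Period 0) = 285.81×9 + 11734.41×12 = 2572.29 + 140812.92 = 143385.21
P = 119344.77 / 143385.21 × 100 = 83.2337
Fisher = √(L × P) = √(83.2412 × 83.2337) = 83.2374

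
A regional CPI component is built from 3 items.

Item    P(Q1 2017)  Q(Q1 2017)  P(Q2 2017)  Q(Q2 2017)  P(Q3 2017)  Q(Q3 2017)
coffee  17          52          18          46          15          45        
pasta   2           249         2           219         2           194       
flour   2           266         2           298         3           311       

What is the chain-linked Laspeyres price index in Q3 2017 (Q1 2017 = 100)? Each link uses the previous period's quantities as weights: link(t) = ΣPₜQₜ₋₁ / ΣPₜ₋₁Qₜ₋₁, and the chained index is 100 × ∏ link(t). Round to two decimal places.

111.54

Link Q1 2017→Q2 2017:
ΣP(Q2 2017)Q(Q1 2017) = 18×52 + 2×249 + 2×266 = 936 + 498 + 532 = 1966
ΣP(Q1 2017)Q(Q1 2017) = 17×52 + 2×249 + 2×266 = 884 + 498 + 532 = 1914
link = 1966/1914 = 1.027168
Link Q2 2017→Q3 2017:
ΣP(Q3 2017)Q(Q2 2017) = 15×46 + 2×219 + 3×298 = 690 + 438 + 894 = 2022
ΣP(Q2 2017)Q(Q2 2017) = 18×46 + 2×219 + 2×298 = 828 + 438 + 596 = 1862
link = 2022/1862 = 1.085929
Chained index = 100 × 1.027168 × 1.085929 = 111.5432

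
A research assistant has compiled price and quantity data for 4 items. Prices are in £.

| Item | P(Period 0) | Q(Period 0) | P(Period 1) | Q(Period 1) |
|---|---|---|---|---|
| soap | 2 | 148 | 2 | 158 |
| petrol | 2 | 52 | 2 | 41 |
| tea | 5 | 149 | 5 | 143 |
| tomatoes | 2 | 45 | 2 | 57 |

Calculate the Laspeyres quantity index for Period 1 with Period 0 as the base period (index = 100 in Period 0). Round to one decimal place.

99.4

Laspeyres quantity index uses base-period prices as weights.
ΣP(Period 0)·Q(Period 1) = 2×158 + 2×41 + 5×143 + 2×57 = 316 + 82 + 715 + 114 = 1227
ΣP(Period 0)·Q(Period 0) = 2×148 + 2×52 + 5×149 + 2×45 = 296 + 104 + 745 + 90 = 1235
Index = 1227 / 1235 × 100 = 99.3522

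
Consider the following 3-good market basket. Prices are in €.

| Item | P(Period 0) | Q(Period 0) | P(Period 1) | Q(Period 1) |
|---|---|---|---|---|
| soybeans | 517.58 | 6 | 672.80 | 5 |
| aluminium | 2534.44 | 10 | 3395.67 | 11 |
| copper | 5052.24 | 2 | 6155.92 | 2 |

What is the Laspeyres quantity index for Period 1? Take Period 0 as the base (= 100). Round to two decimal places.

Laspeyres quantity index uses base-period prices as weights.
ΣP(Period 0)·Q(Period 1) = 517.58×5 + 2534.44×11 + 5052.24×2 = 2587.9 + 27878.84 + 10104.48 = 40571.22
ΣP(Period 0)·Q(Period 0) = 517.58×6 + 2534.44×10 + 5052.24×2 = 3105.48 + 25344.4 + 10104.48 = 38554.36
Index = 40571.22 / 38554.36 × 100 = 105.2312

105.23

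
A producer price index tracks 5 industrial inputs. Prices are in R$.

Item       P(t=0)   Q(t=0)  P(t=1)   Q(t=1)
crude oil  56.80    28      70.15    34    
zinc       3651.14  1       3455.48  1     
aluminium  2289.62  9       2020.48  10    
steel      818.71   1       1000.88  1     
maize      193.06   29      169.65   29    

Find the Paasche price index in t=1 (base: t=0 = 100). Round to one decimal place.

Paasche price index uses current-period quantities as weights.
ΣP(t=1)·Q(t=1) = 70.15×34 + 3455.48×1 + 2020.48×10 + 1000.88×1 + 169.65×29 = 2385.1 + 3455.48 + 20204.8 + 1000.88 + 4919.85 = 31966.11
ΣP(t=0)·Q(t=1) = 56.80×34 + 3651.14×1 + 2289.62×10 + 818.71×1 + 193.06×29 = 1931.2 + 3651.14 + 22896.2 + 818.71 + 5598.74 = 34895.99
Index = 31966.11 / 34895.99 × 100 = 91.6040

91.6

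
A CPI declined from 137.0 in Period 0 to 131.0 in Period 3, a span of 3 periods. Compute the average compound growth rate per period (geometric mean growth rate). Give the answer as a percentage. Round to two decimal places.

-1.48%

Growth factor = (131.0/137.0)^(1/3) = (0.956204)^(1/3) = 0.985183
Growth rate = 0.985183 − 1 = -0.014817 = -1.4817%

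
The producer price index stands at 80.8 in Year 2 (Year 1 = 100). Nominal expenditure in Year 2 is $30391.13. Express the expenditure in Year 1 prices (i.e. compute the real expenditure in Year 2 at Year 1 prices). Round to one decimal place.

37612.8

Real = Nominal ÷ (Index/100) = 30391.13 ÷ (80.8/100)
     = 30391.13 ÷ 0.808 = 37612.7847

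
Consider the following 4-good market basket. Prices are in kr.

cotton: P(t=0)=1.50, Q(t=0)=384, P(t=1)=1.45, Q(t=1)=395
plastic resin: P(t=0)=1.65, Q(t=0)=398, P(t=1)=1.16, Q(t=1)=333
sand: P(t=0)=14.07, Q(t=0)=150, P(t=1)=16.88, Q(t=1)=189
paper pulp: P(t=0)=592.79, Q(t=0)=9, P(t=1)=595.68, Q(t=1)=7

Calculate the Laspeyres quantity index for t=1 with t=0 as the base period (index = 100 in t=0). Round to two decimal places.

Laspeyres quantity index uses base-period prices as weights.
ΣP(t=0)·Q(t=1) = 1.50×395 + 1.65×333 + 14.07×189 + 592.79×7 = 592.5 + 549.45 + 2659.23 + 4149.53 = 7950.71
ΣP(t=0)·Q(t=0) = 1.50×384 + 1.65×398 + 14.07×150 + 592.79×9 = 576 + 656.7 + 2110.5 + 5335.11 = 8678.31
Index = 7950.71 / 8678.31 × 100 = 91.6159

91.62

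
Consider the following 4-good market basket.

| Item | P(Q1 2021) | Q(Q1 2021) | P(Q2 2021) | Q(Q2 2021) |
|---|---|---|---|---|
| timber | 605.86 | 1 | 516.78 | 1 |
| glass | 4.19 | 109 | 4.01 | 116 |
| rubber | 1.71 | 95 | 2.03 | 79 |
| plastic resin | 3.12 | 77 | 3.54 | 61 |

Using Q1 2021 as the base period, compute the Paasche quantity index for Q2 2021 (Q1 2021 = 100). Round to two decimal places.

95.70

Paasche quantity index uses current-period prices as weights.
ΣP(Q2 2021)·Q(Q2 2021) = 516.78×1 + 4.01×116 + 2.03×79 + 3.54×61 = 516.78 + 465.16 + 160.37 + 215.94 = 1358.25
ΣP(Q2 2021)·Q(Q1 2021) = 516.78×1 + 4.01×109 + 2.03×95 + 3.54×77 = 516.78 + 437.09 + 192.85 + 272.58 = 1419.3
Index = 1358.25 / 1419.3 × 100 = 95.6986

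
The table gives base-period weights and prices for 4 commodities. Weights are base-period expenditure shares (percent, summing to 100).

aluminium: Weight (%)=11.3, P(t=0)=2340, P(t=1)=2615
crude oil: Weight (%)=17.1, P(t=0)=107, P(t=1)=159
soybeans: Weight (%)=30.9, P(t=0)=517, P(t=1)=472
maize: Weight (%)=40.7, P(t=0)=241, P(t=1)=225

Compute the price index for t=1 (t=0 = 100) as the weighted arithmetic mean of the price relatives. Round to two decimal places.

104.25

aluminium: 11.3 × (2615/2340) = 11.3 × 1.117521 = 12.6280
crude oil: 17.1 × (159/107) = 17.1 × 1.485981 = 25.4103
soybeans: 30.9 × (472/517) = 30.9 × 0.912959 = 28.2104
maize: 40.7 × (225/241) = 40.7 × 0.933610 = 37.9979
Index = Σ wᵢ·(p₁ᵢ/p₀ᵢ) = 12.6280 + 25.4103 + 28.2104 + 37.9979 = 104.2466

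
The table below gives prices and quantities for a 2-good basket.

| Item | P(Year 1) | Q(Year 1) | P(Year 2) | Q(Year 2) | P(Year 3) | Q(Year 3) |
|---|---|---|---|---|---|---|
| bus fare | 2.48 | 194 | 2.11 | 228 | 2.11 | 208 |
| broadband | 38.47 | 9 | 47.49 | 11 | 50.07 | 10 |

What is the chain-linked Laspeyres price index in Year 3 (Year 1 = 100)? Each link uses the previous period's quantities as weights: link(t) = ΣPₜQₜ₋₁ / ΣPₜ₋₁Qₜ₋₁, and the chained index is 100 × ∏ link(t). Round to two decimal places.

Link Year 1→Year 2:
ΣP(Year 2)Q(Year 1) = 2.11×194 + 47.49×9 = 409.34 + 427.41 = 836.75
ΣP(Year 1)Q(Year 1) = 2.48×194 + 38.47×9 = 481.12 + 346.23 = 827.35
link = 836.75/827.35 = 1.011362
Link Year 2→Year 3:
ΣP(Year 3)Q(Year 2) = 2.11×228 + 50.07×11 = 481.08 + 550.77 = 1031.85
ΣP(Year 2)Q(Year 2) = 2.11×228 + 47.49×11 = 481.08 + 522.39 = 1003.47
link = 1031.85/1003.47 = 1.028282
Chained index = 100 × 1.011362 × 1.028282 = 103.9965

104.00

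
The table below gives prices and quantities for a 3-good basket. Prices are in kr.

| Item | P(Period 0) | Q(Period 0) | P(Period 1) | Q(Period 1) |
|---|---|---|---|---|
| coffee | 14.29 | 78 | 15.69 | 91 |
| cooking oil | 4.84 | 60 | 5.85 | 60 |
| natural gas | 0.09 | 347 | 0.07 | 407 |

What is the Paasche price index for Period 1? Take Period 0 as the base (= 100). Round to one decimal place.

111.1

Paasche price index uses current-period quantities as weights.
ΣP(Period 1)·Q(Period 1) = 15.69×91 + 5.85×60 + 0.07×407 = 1427.79 + 351 + 28.49 = 1807.28
ΣP(Period 0)·Q(Period 1) = 14.29×91 + 4.84×60 + 0.09×407 = 1300.39 + 290.4 + 36.63 = 1627.42
Index = 1807.28 / 1627.42 × 100 = 111.0518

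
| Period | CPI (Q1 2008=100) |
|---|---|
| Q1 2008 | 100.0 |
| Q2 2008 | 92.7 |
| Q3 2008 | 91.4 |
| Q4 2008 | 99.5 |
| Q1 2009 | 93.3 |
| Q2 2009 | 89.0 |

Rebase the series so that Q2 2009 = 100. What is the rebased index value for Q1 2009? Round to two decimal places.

104.83

Rebased(Q1 2009) = 93.3 / 89.0 × 100 = 104.8315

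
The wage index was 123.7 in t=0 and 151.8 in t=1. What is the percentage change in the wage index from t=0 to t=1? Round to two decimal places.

22.72%

Change = (151.8 − 123.7) / 123.7 × 100
       = 28.1 / 123.7 × 100 = 22.7162%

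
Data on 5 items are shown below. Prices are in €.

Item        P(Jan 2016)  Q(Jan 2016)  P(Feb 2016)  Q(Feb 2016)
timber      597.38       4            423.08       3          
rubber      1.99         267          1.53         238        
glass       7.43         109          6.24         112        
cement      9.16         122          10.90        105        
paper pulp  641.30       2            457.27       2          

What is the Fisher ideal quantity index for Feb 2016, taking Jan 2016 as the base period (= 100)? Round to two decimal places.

Laspeyres component (base-period weights):
ΣP(Jan 2016)Q(Feb 2016) = 597.38×3 + 1.99×238 + 7.43×112 + 9.16×105 + 641.30×2 = 1792.14 + 473.62 + 832.16 + 961.8 + 1282.6 = 5342.32
ΣP(Jan 2016)Q(Jan 2016) = 597.38×4 + 1.99×267 + 7.43×109 + 9.16×122 + 641.30×2 = 2389.52 + 531.33 + 809.87 + 1117.52 + 1282.6 = 6130.84
L = 5342.32 / 6130.84 × 100 = 87.1385
Paasche component (current-period weights):
ΣP(Feb 2016)Q(Feb 2016) = 423.08×3 + 1.53×238 + 6.24×112 + 10.90×105 + 457.27×2 = 1269.24 + 364.14 + 698.88 + 1144.5 + 914.54 = 4391.3
ΣP(Feb 2016)Q(Jan 2016) = 423.08×4 + 1.53×267 + 6.24×109 + 10.90×122 + 457.27×2 = 1692.32 + 408.51 + 680.16 + 1329.8 + 914.54 = 5025.33
P = 4391.3 / 5025.33 × 100 = 87.3833
Fisher = √(L × P) = √(87.1385 × 87.3833) = 87.2608

87.26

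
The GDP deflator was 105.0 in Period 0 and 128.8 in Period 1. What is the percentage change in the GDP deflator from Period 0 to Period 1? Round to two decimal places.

22.67%

Change = (128.8 − 105.0) / 105.0 × 100
       = 23.8 / 105.0 × 100 = 22.6667%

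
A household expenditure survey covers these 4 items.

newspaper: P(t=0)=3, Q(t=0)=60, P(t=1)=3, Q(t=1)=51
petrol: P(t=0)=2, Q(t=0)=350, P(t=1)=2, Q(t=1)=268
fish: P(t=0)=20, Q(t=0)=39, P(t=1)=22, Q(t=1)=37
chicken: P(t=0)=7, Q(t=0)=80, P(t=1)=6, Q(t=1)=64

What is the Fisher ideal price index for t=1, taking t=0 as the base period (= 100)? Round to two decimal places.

Laspeyres component (base-period weights):
ΣP(t=1)Q(t=0) = 3×60 + 2×350 + 22×39 + 6×80 = 180 + 700 + 858 + 480 = 2218
ΣP(t=0)Q(t=0) = 3×60 + 2×350 + 20×39 + 7×80 = 180 + 700 + 780 + 560 = 2220
L = 2218 / 2220 × 100 = 99.9099
Paasche component (current-period weights):
ΣP(t=1)Q(t=1) = 3×51 + 2×268 + 22×37 + 6×64 = 153 + 536 + 814 + 384 = 1887
ΣP(t=0)Q(t=1) = 3×51 + 2×268 + 20×37 + 7×64 = 153 + 536 + 740 + 448 = 1877
P = 1887 / 1877 × 100 = 100.5328
Fisher = √(L × P) = √(99.9099 × 100.5328) = 100.2209

100.22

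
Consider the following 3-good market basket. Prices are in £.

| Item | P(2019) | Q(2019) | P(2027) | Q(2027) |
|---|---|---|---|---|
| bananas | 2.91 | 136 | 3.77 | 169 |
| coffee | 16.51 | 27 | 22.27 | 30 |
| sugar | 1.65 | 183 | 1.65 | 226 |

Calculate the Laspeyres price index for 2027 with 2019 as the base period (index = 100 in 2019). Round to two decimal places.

123.83

Laspeyres price index uses base-period quantities as weights.
ΣP(2027)·Q(2019) = 3.77×136 + 22.27×27 + 1.65×183 = 512.72 + 601.29 + 301.95 = 1415.96
ΣP(2019)·Q(2019) = 2.91×136 + 16.51×27 + 1.65×183 = 395.76 + 445.77 + 301.95 = 1143.48
Index = 1415.96 / 1143.48 × 100 = 123.8290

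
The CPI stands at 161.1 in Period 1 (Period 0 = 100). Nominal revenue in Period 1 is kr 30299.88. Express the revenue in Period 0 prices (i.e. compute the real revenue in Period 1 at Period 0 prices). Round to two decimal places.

Real = Nominal ÷ (Index/100) = 30299.88 ÷ (161.1/100)
     = 30299.88 ÷ 1.611 = 18808.1192

18808.12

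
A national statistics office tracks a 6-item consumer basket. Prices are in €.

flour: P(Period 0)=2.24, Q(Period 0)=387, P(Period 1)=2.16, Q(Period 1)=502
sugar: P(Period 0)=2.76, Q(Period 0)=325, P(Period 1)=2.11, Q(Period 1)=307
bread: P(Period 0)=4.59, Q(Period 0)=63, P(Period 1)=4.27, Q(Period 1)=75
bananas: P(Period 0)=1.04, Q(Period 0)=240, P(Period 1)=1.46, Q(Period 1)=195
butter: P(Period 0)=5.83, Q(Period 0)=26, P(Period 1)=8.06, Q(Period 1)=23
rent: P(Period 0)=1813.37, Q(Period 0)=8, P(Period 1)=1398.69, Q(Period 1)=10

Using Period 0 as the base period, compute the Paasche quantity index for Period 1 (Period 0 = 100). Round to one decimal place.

121.9

Paasche quantity index uses current-period prices as weights.
ΣP(Period 1)·Q(Period 1) = 2.16×502 + 2.11×307 + 4.27×75 + 1.46×195 + 8.06×23 + 1398.69×10 = 1084.32 + 647.77 + 320.25 + 284.7 + 185.38 + 13986.9 = 16509.32
ΣP(Period 1)·Q(Period 0) = 2.16×387 + 2.11×325 + 4.27×63 + 1.46×240 + 8.06×26 + 1398.69×8 = 835.92 + 685.75 + 269.01 + 350.4 + 209.56 + 11189.52 = 13540.16
Index = 16509.32 / 13540.16 × 100 = 121.9285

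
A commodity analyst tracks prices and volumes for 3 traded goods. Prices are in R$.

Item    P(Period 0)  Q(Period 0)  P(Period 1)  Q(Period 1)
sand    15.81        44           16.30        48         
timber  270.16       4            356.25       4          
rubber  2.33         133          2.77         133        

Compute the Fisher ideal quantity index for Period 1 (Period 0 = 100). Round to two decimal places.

Laspeyres component (base-period weights):
ΣP(Period 0)Q(Period 1) = 15.81×48 + 270.16×4 + 2.33×133 = 758.88 + 1080.64 + 309.89 = 2149.41
ΣP(Period 0)Q(Period 0) = 15.81×44 + 270.16×4 + 2.33×133 = 695.64 + 1080.64 + 309.89 = 2086.17
L = 2149.41 / 2086.17 × 100 = 103.0314
Paasche component (current-period weights):
ΣP(Period 1)Q(Period 1) = 16.30×48 + 356.25×4 + 2.77×133 = 782.4 + 1425 + 368.41 = 2575.81
ΣP(Period 1)Q(Period 0) = 16.30×44 + 356.25×4 + 2.77×133 = 717.2 + 1425 + 368.41 = 2510.61
P = 2575.81 / 2510.61 × 100 = 102.5970
Fisher = √(L × P) = √(103.0314 × 102.5970) = 102.8140

102.81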